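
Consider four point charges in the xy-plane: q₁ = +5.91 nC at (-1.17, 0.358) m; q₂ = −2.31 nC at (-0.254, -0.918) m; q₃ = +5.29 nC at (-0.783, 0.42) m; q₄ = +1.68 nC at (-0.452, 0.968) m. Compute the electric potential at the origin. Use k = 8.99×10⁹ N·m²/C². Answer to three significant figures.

89.3 V

Electric potential is a scalar, so the contributions from each charge add algebraically: V = Σ kqᵢ/rᵢ.
Distances from the field point to each charge: r₁ = 1.22 m, r₂ = 0.952 m, r₃ = 0.889 m, r₄ = 1.07 m.
V = k[(5.91×10⁻⁹)/(1.22) + (-2.31×10⁻⁹)/(0.952) + (5.29×10⁻⁹)/(0.889) + (1.68×10⁻⁹)/(1.07)] = 89.3 V.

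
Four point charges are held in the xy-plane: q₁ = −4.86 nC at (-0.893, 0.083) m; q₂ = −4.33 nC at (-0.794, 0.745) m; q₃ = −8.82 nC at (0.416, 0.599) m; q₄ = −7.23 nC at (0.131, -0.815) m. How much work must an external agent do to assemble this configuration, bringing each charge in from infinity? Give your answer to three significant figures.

1.62×10⁻⁶ J

The work to assemble the configuration equals its total potential energy, U = Σ kqᵢqⱼ/rᵢⱼ over all pairs.
Pair separations: r₁₂ = 0.669 m, r₁₃ = 1.41 m, r₁₄ = 1.36 m, r₂₃ = 1.22 m, r₂₄ = 1.81 m, r₃₄ = 1.44 m.
Summing all 6 pair terms gives U = 1.62×10⁻⁶ J.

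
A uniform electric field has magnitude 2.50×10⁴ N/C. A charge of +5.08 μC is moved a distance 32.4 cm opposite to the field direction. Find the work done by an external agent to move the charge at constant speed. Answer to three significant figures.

The potential change for a displacement 32.4 cm opposite to the field direction is ΔV = +Ed = 8100 V.
W_ext = qΔV = 0.0411 J.

0.0411 J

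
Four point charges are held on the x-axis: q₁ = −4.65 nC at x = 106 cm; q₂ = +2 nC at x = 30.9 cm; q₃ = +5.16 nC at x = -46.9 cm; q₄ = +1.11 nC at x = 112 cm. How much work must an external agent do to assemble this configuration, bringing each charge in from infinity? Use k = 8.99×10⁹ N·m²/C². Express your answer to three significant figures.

The work to assemble the configuration equals its total potential energy, U = Σ kqᵢqⱼ/rᵢⱼ over all pairs.
Pair separations: r₁₂ = 0.751 m, r₁₃ = 1.53 m, r₁₄ = 0.0600 m, r₂₃ = 0.778 m, r₂₄ = 0.811 m, r₃₄ = 1.59 m.
Summing all 6 pair terms gives U = -8.50×10⁻⁷ J.

-8.50×10⁻⁷ J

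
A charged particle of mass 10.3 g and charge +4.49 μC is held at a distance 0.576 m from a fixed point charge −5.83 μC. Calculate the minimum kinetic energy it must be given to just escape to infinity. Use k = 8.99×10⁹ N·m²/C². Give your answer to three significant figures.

To just escape, total mechanical energy must reach zero at infinity: ½mv²_min + U = 0, so ½mv²_min = −U = |kQq|/r.
|U| = |kQq|/r = (8.99×10⁹ N·m²/C²)(5.83×10⁻⁶)(4.49×10⁻⁶)/(0.576) = 0.409 J.

0.409 J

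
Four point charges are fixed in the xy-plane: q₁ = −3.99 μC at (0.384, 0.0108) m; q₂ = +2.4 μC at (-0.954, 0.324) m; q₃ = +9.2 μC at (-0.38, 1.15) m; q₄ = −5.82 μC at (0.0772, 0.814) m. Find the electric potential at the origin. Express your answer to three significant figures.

The total potential is the scalar sum of each charge's contribution, V = Σ kqᵢ/rᵢ.
Distances from the field point to each charge: r₁ = 0.384 m, r₂ = 1.01 m, r₃ = 1.21 m, r₄ = 0.818 m.
V = k[(-3.99×10⁻⁶)/(0.384) + (2.40×10⁻⁶)/(1.01) + (9.20×10⁻⁶)/(1.21) + (-5.82×10⁻⁶)/(0.818)] = -6.77×10⁴ V.

-6.77×10⁴ V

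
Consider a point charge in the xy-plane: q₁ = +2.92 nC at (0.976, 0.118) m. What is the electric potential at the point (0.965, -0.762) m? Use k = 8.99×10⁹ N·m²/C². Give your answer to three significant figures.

29.8 V

The total potential is the scalar sum of each charge's contribution, V = Σ kqᵢ/rᵢ.
Distances from the field point to each charge: r₁ = 0.880 m.
V = k[(2.92×10⁻⁹)/(0.880)] = 29.8 V.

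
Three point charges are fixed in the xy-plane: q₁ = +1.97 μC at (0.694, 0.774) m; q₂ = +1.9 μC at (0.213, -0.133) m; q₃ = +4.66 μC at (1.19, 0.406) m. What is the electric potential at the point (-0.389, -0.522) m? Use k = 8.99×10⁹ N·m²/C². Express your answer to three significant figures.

5.72×10⁴ V

The total potential is the scalar sum of each charge's contribution, V = Σ kqᵢ/rᵢ.
Distances from the field point to each charge: r₁ = 1.69 m, r₂ = 0.717 m, r₃ = 1.83 m.
V = k[(1.97×10⁻⁶)/(1.69) + (1.90×10⁻⁶)/(0.717) + (4.66×10⁻⁶)/(1.83)] = 5.72×10⁴ V.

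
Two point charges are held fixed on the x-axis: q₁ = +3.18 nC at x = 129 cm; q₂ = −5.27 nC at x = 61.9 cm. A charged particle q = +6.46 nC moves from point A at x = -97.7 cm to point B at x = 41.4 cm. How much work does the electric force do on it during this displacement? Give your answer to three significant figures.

The work done by the electric force is W_field = −ΔU = −q(V_B − V_A) = q(V_A − V_B).
At A: distances to the source charges are 2.27 m, 1.60 m; V_A = Σ kqᵢ/rᵢ = -17.1 V.
At B: distances to the source charges are 0.876 m, 0.205 m; V_B = Σ kqᵢ/rᵢ = -198 V.
ΔV = V_B − V_A = -181 V.
W_field = −qΔV = −(6.46×10⁻⁹ C)(-181 V) = 1.17×10⁻⁶ J.

1.17×10⁻⁶ J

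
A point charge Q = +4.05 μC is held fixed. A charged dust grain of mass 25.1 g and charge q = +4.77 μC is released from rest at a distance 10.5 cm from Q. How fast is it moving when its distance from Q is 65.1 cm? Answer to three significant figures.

Only the electrostatic force acts, so mechanical energy is conserved: ½mv² = U₁ − U₂ = kQq(1/r₁ − 1/r₂).
U₁ − U₂ = (8.99×10⁹ N·m²/C²)(4.05×10⁻⁶ C)(4.77×10⁻⁶ C)(1/0.105 − 1/0.651) = 1.39 J.
v = √(2·1.39/0.0251) = 10.5 m/s.

10.5 m/s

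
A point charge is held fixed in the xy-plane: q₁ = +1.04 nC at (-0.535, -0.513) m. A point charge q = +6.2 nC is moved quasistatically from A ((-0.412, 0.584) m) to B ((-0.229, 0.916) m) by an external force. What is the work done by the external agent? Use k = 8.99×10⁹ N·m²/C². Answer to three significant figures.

-1.28×10⁻⁸ J

For quasistatic motion the external work equals the change in potential energy: W_ext = qΔV = q(V_B − V_A).
At A: distance to the source charge is 1.10 m; V_A = kq₁/r = 8.47 V.
At B: distance to the source charge is 1.46 m; V_B = kq₁/r = 6.40 V.
ΔV = V_B − V_A = -2.07 V.
W_ext = qΔV = (6.20×10⁻⁹ C)(-2.07 V) = -1.28×10⁻⁸ J.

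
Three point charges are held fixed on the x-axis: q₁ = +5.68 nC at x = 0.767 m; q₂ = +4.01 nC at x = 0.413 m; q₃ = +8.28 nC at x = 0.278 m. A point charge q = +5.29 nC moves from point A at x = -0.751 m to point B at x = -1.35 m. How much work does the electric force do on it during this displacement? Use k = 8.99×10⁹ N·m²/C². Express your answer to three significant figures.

The work done by the electric force is W_field = −ΔU = −q(V_B − V_A) = q(V_A − V_B).
At A: distances to the source charges are 1.52 m, 1.16 m, 1.03 m; V_A = Σ kqᵢ/rᵢ = 137 V.
At B: distances to the source charges are 2.12 m, 1.76 m, 1.63 m; V_B = Σ kqᵢ/rᵢ = 90.3 V.
ΔV = V_B − V_A = -46.7 V.
W_field = −qΔV = −(5.29×10⁻⁹ C)(-46.7 V) = 2.47×10⁻⁷ J.

2.47×10⁻⁷ J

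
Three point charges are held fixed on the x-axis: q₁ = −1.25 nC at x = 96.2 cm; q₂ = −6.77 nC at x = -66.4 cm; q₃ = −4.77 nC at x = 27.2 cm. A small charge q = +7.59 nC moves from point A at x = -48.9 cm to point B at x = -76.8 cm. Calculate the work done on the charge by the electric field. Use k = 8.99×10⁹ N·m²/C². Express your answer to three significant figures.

1.68×10⁻⁶ J

The work done by the electric force is W_field = −ΔU = −q(V_B − V_A) = q(V_A − V_B).
At A: distances to the source charges are 1.45 m, 0.175 m, 0.761 m; V_A = Σ kqᵢ/rᵢ = -412 V.
At B: distances to the source charges are 1.73 m, 0.104 m, 1.04 m; V_B = Σ kqᵢ/rᵢ = -633 V.
ΔV = V_B − V_A = -221 V.
W_field = −qΔV = −(7.59×10⁻⁹ C)(-221 V) = 1.68×10⁻⁶ J.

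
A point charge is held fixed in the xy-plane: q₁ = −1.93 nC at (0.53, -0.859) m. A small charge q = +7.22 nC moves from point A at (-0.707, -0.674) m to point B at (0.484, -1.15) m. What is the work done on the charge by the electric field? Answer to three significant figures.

3.25×10⁻⁷ J

The work done by the electric force is W_field = −ΔU = −q(V_B − V_A) = q(V_A − V_B).
At A: distance to the source charge is 1.25 m; V_A = kq₁/r = -13.9 V.
At B: distance to the source charge is 0.295 m; V_B = kq₁/r = -58.9 V.
ΔV = V_B − V_A = -45.0 V.
W_field = −qΔV = −(7.22×10⁻⁹ C)(-45.0 V) = 3.25×10⁻⁷ J.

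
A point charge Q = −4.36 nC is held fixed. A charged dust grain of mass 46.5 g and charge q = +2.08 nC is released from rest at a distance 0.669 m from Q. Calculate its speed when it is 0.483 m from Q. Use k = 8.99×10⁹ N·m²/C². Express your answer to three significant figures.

1.42×10⁻³ m/s

Only the electrostatic force acts, so mechanical energy is conserved: ½mv² = U₁ − U₂ = kQq(1/r₁ − 1/r₂).
U₁ − U₂ = (8.99×10⁹ N·m²/C²)(-4.36×10⁻⁹ C)(2.08×10⁻⁹ C)(1/0.669 − 1/0.483) = 4.69×10⁻⁸ J.
v = √(2·4.69×10⁻⁸/0.0465) = 1.42×10⁻³ m/s.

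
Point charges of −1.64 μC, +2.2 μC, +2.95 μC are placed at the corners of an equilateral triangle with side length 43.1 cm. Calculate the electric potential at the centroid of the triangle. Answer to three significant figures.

Electric potential is a scalar, so the contributions from each charge add algebraically: V = Σ kqᵢ/rᵢ.
The distance from each vertex to the centroid is a/√3 = 0.249 m.
V = k[(-1.64×10⁻⁶)/(0.249) + (2.20×10⁻⁶)/(0.249) + (2.95×10⁻⁶)/(0.249)] = 1.27×10⁵ V.

1.27×10⁵ V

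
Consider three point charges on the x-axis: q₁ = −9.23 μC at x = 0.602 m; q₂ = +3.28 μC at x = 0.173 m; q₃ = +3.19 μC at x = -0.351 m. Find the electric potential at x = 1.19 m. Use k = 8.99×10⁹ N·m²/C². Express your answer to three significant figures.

-9.35×10⁴ V

Electric potential is a scalar, so the contributions from each charge add algebraically: V = Σ kqᵢ/rᵢ.
Distances from the field point to each charge: r₁ = 0.588 m, r₂ = 1.02 m, r₃ = 1.54 m.
V = k[(-9.23×10⁻⁶)/(0.588) + (3.28×10⁻⁶)/(1.02) + (3.19×10⁻⁶)/(1.54)] = -9.35×10⁴ V.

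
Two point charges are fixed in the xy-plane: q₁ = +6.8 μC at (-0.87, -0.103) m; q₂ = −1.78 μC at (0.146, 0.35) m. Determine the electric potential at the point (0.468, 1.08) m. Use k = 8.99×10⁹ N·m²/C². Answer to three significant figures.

1.42×10⁴ V

The total potential is the scalar sum of each charge's contribution, V = Σ kqᵢ/rᵢ.
Distances from the field point to each charge: r₁ = 1.79 m, r₂ = 0.798 m.
V = k[(6.80×10⁻⁶)/(1.79) + (-1.78×10⁻⁶)/(0.798)] = 1.42×10⁴ V.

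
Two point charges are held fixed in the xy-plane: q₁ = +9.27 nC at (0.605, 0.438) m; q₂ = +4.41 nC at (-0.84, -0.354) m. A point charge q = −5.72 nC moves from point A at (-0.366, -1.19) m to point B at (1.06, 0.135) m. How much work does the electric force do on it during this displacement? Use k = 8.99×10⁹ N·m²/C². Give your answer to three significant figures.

The work done by the electric force is W_field = −ΔU = −q(V_B − V_A) = q(V_A − V_B).
At A: distances to the source charges are 1.90 m, 0.961 m; V_A = Σ kqᵢ/rᵢ = 85.2 V.
At B: distances to the source charges are 0.547 m, 1.96 m; V_B = Σ kqᵢ/rᵢ = 173 V.
ΔV = V_B − V_A = 87.4 V.
W_field = −qΔV = −(-5.72×10⁻⁹ C)(87.4 V) = 5.00×10⁻⁷ J.

5.00×10⁻⁷ J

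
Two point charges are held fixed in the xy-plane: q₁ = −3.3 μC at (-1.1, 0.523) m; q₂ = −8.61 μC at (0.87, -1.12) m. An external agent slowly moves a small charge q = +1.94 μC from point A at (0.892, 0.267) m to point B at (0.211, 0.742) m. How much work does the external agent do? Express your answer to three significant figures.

0.0176 J

For quasistatic motion the external work equals the change in potential energy: W_ext = qΔV = q(V_B − V_A).
At A: distances to the source charges are 2.01 m, 1.39 m; V_A = Σ kqᵢ/rᵢ = -7.06×10⁴ V.
At B: distances to the source charges are 1.33 m, 1.98 m; V_B = Σ kqᵢ/rᵢ = -6.15×10⁴ V.
ΔV = V_B − V_A = 9060 V.
W_ext = qΔV = (1.94×10⁻⁶ C)(9060 V) = 0.0176 J.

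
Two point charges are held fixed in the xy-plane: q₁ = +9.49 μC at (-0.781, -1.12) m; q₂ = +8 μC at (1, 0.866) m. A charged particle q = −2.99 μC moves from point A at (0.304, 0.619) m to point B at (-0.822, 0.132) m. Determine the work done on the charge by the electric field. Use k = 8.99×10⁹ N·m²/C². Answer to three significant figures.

-0.103 J

The work done by the electric force is W_field = −ΔU = −q(V_B − V_A) = q(V_A − V_B).
At A: distances to the source charges are 2.05 m, 0.739 m; V_A = Σ kqᵢ/rᵢ = 1.39×10⁵ V.
At B: distances to the source charges are 1.25 m, 1.96 m; V_B = Σ kqᵢ/rᵢ = 1.05×10⁵ V.
ΔV = V_B − V_A = -3.43×10⁴ V.
W_field = −qΔV = −(-2.99×10⁻⁶ C)(-3.43×10⁴ V) = -0.103 J.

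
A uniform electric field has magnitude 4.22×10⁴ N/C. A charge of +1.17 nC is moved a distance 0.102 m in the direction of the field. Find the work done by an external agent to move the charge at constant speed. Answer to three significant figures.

The potential change for a displacement 0.102 m in the direction of the field is ΔV = −Ed = -4300 V.
W_ext = qΔV = -5.04×10⁻⁶ J.

-5.04×10⁻⁶ J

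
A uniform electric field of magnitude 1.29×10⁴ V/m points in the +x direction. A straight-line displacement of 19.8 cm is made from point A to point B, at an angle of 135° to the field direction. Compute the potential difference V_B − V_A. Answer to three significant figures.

Only the component of displacement along E changes the potential: ΔV = −E·d·cosθ.
ΔV = −(1.29×10⁴ V/m)(0.198 m)cos135° = 1810 V.

1810 V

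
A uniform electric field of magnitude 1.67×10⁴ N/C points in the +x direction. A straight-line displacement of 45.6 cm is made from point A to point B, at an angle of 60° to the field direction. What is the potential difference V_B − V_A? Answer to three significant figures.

Only the component of displacement along E changes the potential: ΔV = −E·d·cosθ.
ΔV = −(1.67×10⁴ V/m)(0.456 m)cos60° = -3810 V.

-3810 V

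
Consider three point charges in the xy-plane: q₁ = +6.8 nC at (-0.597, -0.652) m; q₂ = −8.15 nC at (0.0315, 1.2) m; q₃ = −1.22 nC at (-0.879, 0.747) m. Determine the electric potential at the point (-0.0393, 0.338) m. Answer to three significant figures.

-42.7 V

The total potential is the scalar sum of each charge's contribution, V = Σ kqᵢ/rᵢ.
Distances from the field point to each charge: r₁ = 1.14 m, r₂ = 0.865 m, r₃ = 0.934 m.
V = k[(6.80×10⁻⁹)/(1.14) + (-8.15×10⁻⁹)/(0.865) + (-1.22×10⁻⁹)/(0.934)] = -42.7 V.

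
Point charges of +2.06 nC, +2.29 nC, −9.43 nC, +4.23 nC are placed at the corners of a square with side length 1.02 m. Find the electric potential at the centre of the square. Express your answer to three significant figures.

-10.6 V

Electric potential is a scalar, so the contributions from each charge add algebraically: V = Σ kqᵢ/rᵢ.
The distance from each corner to the centre is a√2/2 = 0.721 m.
V = k[(2.06×10⁻⁹)/(0.721) + (2.29×10⁻⁹)/(0.721) + (-9.43×10⁻⁹)/(0.721) + (4.23×10⁻⁹)/(0.721)] = -10.6 V.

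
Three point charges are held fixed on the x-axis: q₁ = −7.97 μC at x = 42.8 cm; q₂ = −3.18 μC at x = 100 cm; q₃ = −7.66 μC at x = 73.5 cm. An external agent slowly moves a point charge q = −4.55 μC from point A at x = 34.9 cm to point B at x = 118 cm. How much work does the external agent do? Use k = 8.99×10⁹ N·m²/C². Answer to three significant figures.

For quasistatic motion the external work equals the change in potential energy: W_ext = qΔV = q(V_B − V_A).
At A: distances to the source charges are 0.0790 m, 0.651 m, 0.386 m; V_A = Σ kqᵢ/rᵢ = -1.13×10⁶ V.
At B: distances to the source charges are 0.752 m, 0.180 m, 0.445 m; V_B = Σ kqᵢ/rᵢ = -4.09×10⁵ V.
ΔV = V_B − V_A = 7.20×10⁵ V.
W_ext = qΔV = (-4.55×10⁻⁶ C)(7.20×10⁵ V) = -3.28 J.

-3.28 J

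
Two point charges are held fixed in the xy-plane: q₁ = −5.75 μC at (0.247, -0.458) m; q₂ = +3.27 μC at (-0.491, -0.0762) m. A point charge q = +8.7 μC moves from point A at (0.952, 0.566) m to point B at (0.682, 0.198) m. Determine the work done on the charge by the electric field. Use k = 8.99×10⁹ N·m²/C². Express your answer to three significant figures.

The work done by the electric force is W_field = −ΔU = −q(V_B − V_A) = q(V_A − V_B).
At A: distances to the source charges are 1.24 m, 1.58 m; V_A = Σ kqᵢ/rᵢ = -2.30×10⁴ V.
At B: distances to the source charges are 0.787 m, 1.20 m; V_B = Σ kqᵢ/rᵢ = -4.13×10⁴ V.
ΔV = V_B − V_A = -1.83×10⁴ V.
W_field = −qΔV = −(8.70×10⁻⁶ C)(-1.83×10⁴ V) = 0.159 J.

0.159 J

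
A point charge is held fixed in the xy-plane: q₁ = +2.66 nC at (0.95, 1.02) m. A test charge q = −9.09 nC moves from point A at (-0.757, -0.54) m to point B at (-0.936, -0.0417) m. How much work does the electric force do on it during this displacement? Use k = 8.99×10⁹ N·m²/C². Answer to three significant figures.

6.43×10⁻⁹ J

The work done by the electric force is W_field = −ΔU = −q(V_B − V_A) = q(V_A − V_B).
At A: distance to the source charge is 2.31 m; V_A = kq₁/r = 10.3 V.
At B: distance to the source charge is 2.16 m; V_B = kq₁/r = 11.0 V.
ΔV = V_B − V_A = 0.708 V.
W_field = −qΔV = −(-9.09×10⁻⁹ C)(0.708 V) = 6.43×10⁻⁹ J.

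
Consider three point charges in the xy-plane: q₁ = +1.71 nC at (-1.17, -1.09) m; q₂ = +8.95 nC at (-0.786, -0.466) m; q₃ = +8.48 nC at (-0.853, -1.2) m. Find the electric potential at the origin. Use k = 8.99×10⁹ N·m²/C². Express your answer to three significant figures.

149 V

Electric potential is a scalar, so the contributions from each charge add algebraically: V = Σ kqᵢ/rᵢ.
Distances from the field point to each charge: r₁ = 1.60 m, r₂ = 0.914 m, r₃ = 1.47 m.
V = k[(1.71×10⁻⁹)/(1.60) + (8.95×10⁻⁹)/(0.914) + (8.48×10⁻⁹)/(1.47)] = 149 V.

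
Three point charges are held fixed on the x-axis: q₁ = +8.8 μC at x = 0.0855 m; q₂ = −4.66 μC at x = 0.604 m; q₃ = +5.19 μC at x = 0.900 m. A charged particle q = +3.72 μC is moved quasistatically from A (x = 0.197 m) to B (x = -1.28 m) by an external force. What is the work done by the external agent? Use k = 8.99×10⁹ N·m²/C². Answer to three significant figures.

For quasistatic motion the external work equals the change in potential energy: W_ext = qΔV = q(V_B − V_A).
At A: distances to the source charges are 0.112 m, 0.407 m, 0.703 m; V_A = Σ kqᵢ/rᵢ = 6.73×10⁵ V.
At B: distances to the source charges are 1.37 m, 1.88 m, 2.18 m; V_B = Σ kqᵢ/rᵢ = 5.71×10⁴ V.
ΔV = V_B − V_A = -6.16×10⁵ V.
W_ext = qΔV = (3.72×10⁻⁶ C)(-6.16×10⁵ V) = -2.29 J.

-2.29 J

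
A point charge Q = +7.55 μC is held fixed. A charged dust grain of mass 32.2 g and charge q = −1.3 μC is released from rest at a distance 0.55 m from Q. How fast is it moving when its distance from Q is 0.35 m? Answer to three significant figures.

2.39 m/s

Only the electrostatic force acts, so mechanical energy is conserved: ½mv² = U₁ − U₂ = kQq(1/r₁ − 1/r₂).
U₁ − U₂ = (8.99×10⁹ N·m²/C²)(7.55×10⁻⁶ C)(-1.30×10⁻⁶ C)(1/0.550 − 1/0.350) = 0.0917 J.
v = √(2·0.0917/0.0322) = 2.39 m/s.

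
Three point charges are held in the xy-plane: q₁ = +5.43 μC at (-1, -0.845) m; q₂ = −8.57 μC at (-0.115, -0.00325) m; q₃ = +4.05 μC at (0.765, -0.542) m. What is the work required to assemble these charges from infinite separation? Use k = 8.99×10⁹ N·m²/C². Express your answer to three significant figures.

-0.535 J

The work to assemble the configuration equals its total potential energy, U = Σ kqᵢqⱼ/rᵢⱼ over all pairs.
Pair separations: r₁₂ = 1.22 m, r₁₃ = 1.79 m, r₂₃ = 1.03 m.
U = (-0.343) + (0.110) + (-0.302) = -0.535 J.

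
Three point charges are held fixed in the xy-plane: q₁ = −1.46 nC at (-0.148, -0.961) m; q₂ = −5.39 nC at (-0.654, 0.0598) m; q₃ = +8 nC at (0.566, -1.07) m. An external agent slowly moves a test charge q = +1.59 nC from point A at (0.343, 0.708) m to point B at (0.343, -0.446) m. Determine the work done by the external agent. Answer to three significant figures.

For quasistatic motion the external work equals the change in potential energy: W_ext = qΔV = q(V_B − V_A).
At A: distances to the source charges are 1.74 m, 1.19 m, 1.79 m; V_A = Σ kqᵢ/rᵢ = -8.16 V.
At B: distances to the source charges are 0.712 m, 1.12 m, 0.663 m; V_B = Σ kqᵢ/rᵢ = 46.7 V.
ΔV = V_B − V_A = 54.9 V.
W_ext = qΔV = (1.59×10⁻⁹ C)(54.9 V) = 8.73×10⁻⁸ J.

8.73×10⁻⁸ J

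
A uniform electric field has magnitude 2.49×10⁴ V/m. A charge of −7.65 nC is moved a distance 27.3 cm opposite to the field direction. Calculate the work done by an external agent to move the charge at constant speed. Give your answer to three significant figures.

The potential change for a displacement 27.3 cm opposite to the field direction is ΔV = +Ed = 6800 V.
W_ext = qΔV = -5.20×10⁻⁵ J.

-5.20×10⁻⁵ J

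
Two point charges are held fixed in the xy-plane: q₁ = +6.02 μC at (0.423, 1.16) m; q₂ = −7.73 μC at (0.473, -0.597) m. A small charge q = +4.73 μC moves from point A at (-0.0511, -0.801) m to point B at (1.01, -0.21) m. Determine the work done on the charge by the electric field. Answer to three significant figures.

-0.133 J

The work done by the electric force is W_field = −ΔU = −q(V_B − V_A) = q(V_A − V_B).
At A: distances to the source charges are 2.02 m, 0.562 m; V_A = Σ kqᵢ/rᵢ = -9.67×10⁴ V.
At B: distances to the source charges are 1.49 m, 0.662 m; V_B = Σ kqᵢ/rᵢ = -6.87×10⁴ V.
ΔV = V_B − V_A = 2.81×10⁴ V.
W_field = −qΔV = −(4.73×10⁻⁶ C)(2.81×10⁴ V) = -0.133 J.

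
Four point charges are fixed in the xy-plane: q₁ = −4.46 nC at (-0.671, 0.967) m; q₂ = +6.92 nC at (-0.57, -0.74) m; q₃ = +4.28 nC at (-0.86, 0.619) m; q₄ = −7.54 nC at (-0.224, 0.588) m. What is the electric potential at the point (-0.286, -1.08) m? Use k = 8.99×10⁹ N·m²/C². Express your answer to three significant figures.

102 V

Electric potential is a scalar, so the contributions from each charge add algebraically: V = Σ kqᵢ/rᵢ.
Distances from the field point to each charge: r₁ = 2.08 m, r₂ = 0.443 m, r₃ = 1.79 m, r₄ = 1.67 m.
V = k[(-4.46×10⁻⁹)/(2.08) + (6.92×10⁻⁹)/(0.443) + (4.28×10⁻⁹)/(1.79) + (-7.54×10⁻⁹)/(1.67)] = 102 V.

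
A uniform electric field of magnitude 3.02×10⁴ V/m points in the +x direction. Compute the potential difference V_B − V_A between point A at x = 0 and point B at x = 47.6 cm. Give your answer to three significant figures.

-1.44×10⁴ V

In a uniform field, potential decreases in the direction of E: V_B − V_A = −E·Δx.
V_B − V_A = −(3.02×10⁴ V/m)(0.476 m) = -1.44×10⁴ V.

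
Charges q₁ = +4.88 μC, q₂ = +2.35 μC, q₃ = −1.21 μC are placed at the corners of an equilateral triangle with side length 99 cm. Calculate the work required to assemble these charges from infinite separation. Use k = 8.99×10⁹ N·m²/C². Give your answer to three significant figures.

The work to assemble the configuration equals its total potential energy, U = Σ kqᵢqⱼ/rᵢⱼ over all pairs.
All three pair separations equal the side length, 0.990 m.
U = (0.104) + (-0.0536) + (-0.0258) = 0.0247 J.

0.0247 J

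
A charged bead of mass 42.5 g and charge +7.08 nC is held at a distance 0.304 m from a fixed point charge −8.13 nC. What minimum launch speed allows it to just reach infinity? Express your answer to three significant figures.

To just escape, total mechanical energy must reach zero at infinity: ½mv²_min + U = 0, so ½mv²_min = −U = |kQq|/r.
|U| = |kQq|/r = (8.99×10⁹ N·m²/C²)(8.13×10⁻⁹)(7.08×10⁻⁹)/(0.304) = 1.70×10⁻⁶ J.
v_min = √(2|U|/m) = √(2·1.70×10⁻⁶/0.0425) = 8.95×10⁻³ m/s.

8.95×10⁻³ m/s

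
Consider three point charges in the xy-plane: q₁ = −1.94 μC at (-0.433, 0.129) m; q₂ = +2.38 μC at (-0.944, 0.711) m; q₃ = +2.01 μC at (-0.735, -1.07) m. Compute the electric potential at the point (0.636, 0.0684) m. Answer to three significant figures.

6400 V

Electric potential is a scalar, so the contributions from each charge add algebraically: V = Σ kqᵢ/rᵢ.
Distances from the field point to each charge: r₁ = 1.07 m, r₂ = 1.71 m, r₃ = 1.78 m.
V = k[(-1.94×10⁻⁶)/(1.07) + (2.38×10⁻⁶)/(1.71) + (2.01×10⁻⁶)/(1.78)] = 6400 V.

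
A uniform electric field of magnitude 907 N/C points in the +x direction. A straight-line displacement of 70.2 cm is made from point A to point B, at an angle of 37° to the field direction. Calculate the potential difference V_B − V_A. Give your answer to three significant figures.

Only the component of displacement along E changes the potential: ΔV = −E·d·cosθ.
ΔV = −(907 V/m)(0.702 m)cos37° = -509 V.

-509 V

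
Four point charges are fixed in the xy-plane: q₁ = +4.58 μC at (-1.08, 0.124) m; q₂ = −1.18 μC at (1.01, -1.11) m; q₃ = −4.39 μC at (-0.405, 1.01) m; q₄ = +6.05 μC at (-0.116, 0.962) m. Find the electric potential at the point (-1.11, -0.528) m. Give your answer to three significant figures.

6.53×10⁴ V

The total potential is the scalar sum of each charge's contribution, V = Σ kqᵢ/rᵢ.
Distances from the field point to each charge: r₁ = 0.653 m, r₂ = 2.20 m, r₃ = 1.69 m, r₄ = 1.79 m.
V = k[(4.58×10⁻⁶)/(0.653) + (-1.18×10⁻⁶)/(2.20) + (-4.39×10⁻⁶)/(1.69) + (6.05×10⁻⁶)/(1.79)] = 6.53×10⁴ V.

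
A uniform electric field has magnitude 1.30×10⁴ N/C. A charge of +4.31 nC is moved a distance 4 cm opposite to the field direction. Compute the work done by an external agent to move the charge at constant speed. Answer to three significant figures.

2.24×10⁻⁶ J

The potential change for a displacement 4 cm opposite to the field direction is ΔV = +Ed = 520 V.
W_ext = qΔV = 2.24×10⁻⁶ J.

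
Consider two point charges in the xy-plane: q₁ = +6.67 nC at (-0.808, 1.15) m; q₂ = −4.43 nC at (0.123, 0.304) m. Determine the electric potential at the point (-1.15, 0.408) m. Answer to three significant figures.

42.2 V

The total potential is the scalar sum of each charge's contribution, V = Σ kqᵢ/rᵢ.
Distances from the field point to each charge: r₁ = 0.817 m, r₂ = 1.28 m.
V = k[(6.67×10⁻⁹)/(0.817) + (-4.43×10⁻⁹)/(1.28)] = 42.2 V.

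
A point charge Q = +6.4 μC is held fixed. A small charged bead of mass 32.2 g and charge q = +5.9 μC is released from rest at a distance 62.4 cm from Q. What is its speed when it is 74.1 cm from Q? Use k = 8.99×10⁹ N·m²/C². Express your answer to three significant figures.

Only the electrostatic force acts, so mechanical energy is conserved: ½mv² = U₁ − U₂ = kQq(1/r₁ − 1/r₂).
U₁ − U₂ = (8.99×10⁹ N·m²/C²)(6.40×10⁻⁶ C)(5.90×10⁻⁶ C)(1/0.624 − 1/0.741) = 0.0859 J.
v = √(2·0.0859/0.0322) = 2.31 m/s.

2.31 m/s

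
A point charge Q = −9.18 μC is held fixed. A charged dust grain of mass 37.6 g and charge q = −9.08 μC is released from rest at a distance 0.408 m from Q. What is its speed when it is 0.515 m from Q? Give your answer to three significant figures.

4.51 m/s

Only the electrostatic force acts, so mechanical energy is conserved: ½mv² = U₁ − U₂ = kQq(1/r₁ − 1/r₂).
U₁ − U₂ = (8.99×10⁹ N·m²/C²)(-9.18×10⁻⁶ C)(-9.08×10⁻⁶ C)(1/0.408 − 1/0.515) = 0.382 J.
v = √(2·0.382/0.0376) = 4.51 m/s.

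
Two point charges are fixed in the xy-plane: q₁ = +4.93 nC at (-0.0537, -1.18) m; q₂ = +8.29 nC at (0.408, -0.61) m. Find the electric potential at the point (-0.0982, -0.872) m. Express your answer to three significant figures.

The total potential is the scalar sum of each charge's contribution, V = Σ kqᵢ/rᵢ.
Distances from the field point to each charge: r₁ = 0.311 m, r₂ = 0.570 m.
V = k[(4.93×10⁻⁹)/(0.311) + (8.29×10⁻⁹)/(0.570)] = 273 V.

273 V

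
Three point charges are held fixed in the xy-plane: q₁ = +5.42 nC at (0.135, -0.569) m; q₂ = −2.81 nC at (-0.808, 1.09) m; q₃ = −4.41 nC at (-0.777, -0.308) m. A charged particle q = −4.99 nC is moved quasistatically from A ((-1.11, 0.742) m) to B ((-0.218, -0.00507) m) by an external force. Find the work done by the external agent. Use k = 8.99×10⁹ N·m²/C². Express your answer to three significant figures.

-2.72×10⁻⁷ J

For quasistatic motion the external work equals the change in potential energy: W_ext = qΔV = q(V_B − V_A).
At A: distances to the source charges are 1.81 m, 0.461 m, 1.10 m; V_A = Σ kqᵢ/rᵢ = -63.9 V.
At B: distances to the source charges are 0.665 m, 1.24 m, 0.636 m; V_B = Σ kqᵢ/rᵢ = -9.43 V.
ΔV = V_B − V_A = 54.4 V.
W_ext = qΔV = (-4.99×10⁻⁹ C)(54.4 V) = -2.72×10⁻⁷ J.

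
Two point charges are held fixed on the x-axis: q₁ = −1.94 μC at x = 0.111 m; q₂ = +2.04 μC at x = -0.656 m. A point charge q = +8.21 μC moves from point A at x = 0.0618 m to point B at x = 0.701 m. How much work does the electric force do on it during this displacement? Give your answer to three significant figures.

-2.57 J

The work done by the electric force is W_field = −ΔU = −q(V_B − V_A) = q(V_A − V_B).
At A: distances to the source charges are 0.0492 m, 0.718 m; V_A = Σ kqᵢ/rᵢ = -3.29×10⁵ V.
At B: distances to the source charges are 0.590 m, 1.36 m; V_B = Σ kqᵢ/rᵢ = -1.60×10⁴ V.
ΔV = V_B − V_A = 3.13×10⁵ V.
W_field = −qΔV = −(8.21×10⁻⁶ C)(3.13×10⁵ V) = -2.57 J.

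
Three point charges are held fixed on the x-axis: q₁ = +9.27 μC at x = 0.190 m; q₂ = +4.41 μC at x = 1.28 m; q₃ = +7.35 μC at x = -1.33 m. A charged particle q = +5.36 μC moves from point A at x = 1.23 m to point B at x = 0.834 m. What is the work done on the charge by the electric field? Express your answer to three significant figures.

3.48 J

The work done by the electric force is W_field = −ΔU = −q(V_B − V_A) = q(V_A − V_B).
At A: distances to the source charges are 1.04 m, 0.0500 m, 2.56 m; V_A = Σ kqᵢ/rᵢ = 8.99×10⁵ V.
At B: distances to the source charges are 0.644 m, 0.446 m, 2.16 m; V_B = Σ kqᵢ/rᵢ = 2.49×10⁵ V.
ΔV = V_B − V_A = -6.50×10⁵ V.
W_field = −qΔV = −(5.36×10⁻⁶ C)(-6.50×10⁵ V) = 3.48 J.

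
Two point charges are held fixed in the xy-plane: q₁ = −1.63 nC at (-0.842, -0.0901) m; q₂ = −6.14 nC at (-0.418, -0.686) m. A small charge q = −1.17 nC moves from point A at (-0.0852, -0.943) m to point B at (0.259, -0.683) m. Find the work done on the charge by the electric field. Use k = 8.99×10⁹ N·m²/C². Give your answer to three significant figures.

The work done by the electric force is W_field = −ΔU = −q(V_B − V_A) = q(V_A − V_B).
At A: distances to the source charges are 1.14 m, 0.420 m; V_A = Σ kqᵢ/rᵢ = -144 V.
At B: distances to the source charges are 1.25 m, 0.677 m; V_B = Σ kqᵢ/rᵢ = -93.3 V.
ΔV = V_B − V_A = 50.9 V.
W_field = −qΔV = −(-1.17×10⁻⁹ C)(50.9 V) = 5.95×10⁻⁸ J.

5.95×10⁻⁸ J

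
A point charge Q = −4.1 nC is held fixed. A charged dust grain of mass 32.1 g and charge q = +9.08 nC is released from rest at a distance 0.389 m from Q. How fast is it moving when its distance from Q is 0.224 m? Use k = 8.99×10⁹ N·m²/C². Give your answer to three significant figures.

Only the electrostatic force acts, so mechanical energy is conserved: ½mv² = U₁ − U₂ = kQq(1/r₁ − 1/r₂).
U₁ − U₂ = (8.99×10⁹ N·m²/C²)(-4.10×10⁻⁹ C)(9.08×10⁻⁹ C)(1/0.389 − 1/0.224) = 6.34×10⁻⁷ J.
v = √(2·6.34×10⁻⁷/0.0321) = 6.28×10⁻³ m/s.

6.28×10⁻³ m/s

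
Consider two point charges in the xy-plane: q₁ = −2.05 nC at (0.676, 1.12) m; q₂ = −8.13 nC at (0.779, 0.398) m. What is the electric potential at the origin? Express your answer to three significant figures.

Electric potential is a scalar, so the contributions from each charge add algebraically: V = Σ kqᵢ/rᵢ.
Distances from the field point to each charge: r₁ = 1.31 m, r₂ = 0.875 m.
V = k[(-2.05×10⁻⁹)/(1.31) + (-8.13×10⁻⁹)/(0.875)] = -97.6 V.

-97.6 V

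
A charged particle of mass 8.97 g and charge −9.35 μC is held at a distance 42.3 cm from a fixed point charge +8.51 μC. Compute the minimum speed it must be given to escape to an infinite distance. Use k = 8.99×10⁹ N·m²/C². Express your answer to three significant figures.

19.4 m/s

To just escape, total mechanical energy must reach zero at infinity: ½mv²_min + U = 0, so ½mv²_min = −U = |kQq|/r.
|U| = |kQq|/r = (8.99×10⁹ N·m²/C²)(8.51×10⁻⁶)(9.35×10⁻⁶)/(0.423) = 1.69 J.
v_min = √(2|U|/m) = √(2·1.69/8.97×10⁻³) = 19.4 m/s.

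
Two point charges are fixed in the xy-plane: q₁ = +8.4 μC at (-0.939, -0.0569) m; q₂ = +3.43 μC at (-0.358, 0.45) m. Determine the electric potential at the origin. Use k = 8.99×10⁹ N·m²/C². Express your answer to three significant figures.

Electric potential is a scalar, so the contributions from each charge add algebraically: V = Σ kqᵢ/rᵢ.
Distances from the field point to each charge: r₁ = 0.941 m, r₂ = 0.575 m.
V = k[(8.40×10⁻⁶)/(0.941) + (3.43×10⁻⁶)/(0.575)] = 1.34×10⁵ V.

1.34×10⁵ V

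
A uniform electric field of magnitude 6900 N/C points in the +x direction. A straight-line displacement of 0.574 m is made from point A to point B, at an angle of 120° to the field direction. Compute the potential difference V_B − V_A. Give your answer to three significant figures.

Only the component of displacement along E changes the potential: ΔV = −E·d·cosθ.
ΔV = −(6900 V/m)(0.574 m)cos120° = 1980 V.

1980 V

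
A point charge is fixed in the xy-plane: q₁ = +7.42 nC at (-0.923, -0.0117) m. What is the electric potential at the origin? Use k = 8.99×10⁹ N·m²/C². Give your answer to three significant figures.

72.3 V

The total potential is the scalar sum of each charge's contribution, V = Σ kqᵢ/rᵢ.
Distances from the field point to each charge: r₁ = 0.923 m.
V = k[(7.42×10⁻⁹)/(0.923)] = 72.3 V.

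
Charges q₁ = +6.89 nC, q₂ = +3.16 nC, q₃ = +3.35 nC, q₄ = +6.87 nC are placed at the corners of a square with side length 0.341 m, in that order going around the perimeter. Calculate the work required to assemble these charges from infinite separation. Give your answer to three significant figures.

3.54×10⁻⁶ J

The work to assemble the configuration equals its total potential energy, U = Σ kqᵢqⱼ/rᵢⱼ over all pairs.
The four side pairs have separation 0.341 m and the two diagonal pairs 0.482 m.
Summing all 6 pair terms gives U = 3.54×10⁻⁶ J.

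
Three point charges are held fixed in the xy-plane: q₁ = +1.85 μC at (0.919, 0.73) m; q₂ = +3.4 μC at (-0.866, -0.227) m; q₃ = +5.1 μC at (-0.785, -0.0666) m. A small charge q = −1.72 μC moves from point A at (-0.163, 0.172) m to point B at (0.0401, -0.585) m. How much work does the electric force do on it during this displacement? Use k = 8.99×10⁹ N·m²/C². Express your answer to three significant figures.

-0.0539 J

The work done by the electric force is W_field = −ΔU = −q(V_B − V_A) = q(V_A − V_B).
At A: distances to the source charges are 1.22 m, 0.808 m, 0.666 m; V_A = Σ kqᵢ/rᵢ = 1.20×10⁵ V.
At B: distances to the source charges are 1.58 m, 0.974 m, 0.974 m; V_B = Σ kqᵢ/rᵢ = 8.89×10⁴ V.
ΔV = V_B − V_A = -3.14×10⁴ V.
W_field = −qΔV = −(-1.72×10⁻⁶ C)(-3.14×10⁴ V) = -0.0539 J.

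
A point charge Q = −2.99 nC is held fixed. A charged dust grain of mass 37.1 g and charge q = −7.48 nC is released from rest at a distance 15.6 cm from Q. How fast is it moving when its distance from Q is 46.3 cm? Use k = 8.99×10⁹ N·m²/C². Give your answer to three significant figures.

Only the electrostatic force acts, so mechanical energy is conserved: ½mv² = U₁ − U₂ = kQq(1/r₁ − 1/r₂).
U₁ − U₂ = (8.99×10⁹ N·m²/C²)(-2.99×10⁻⁹ C)(-7.48×10⁻⁹ C)(1/0.156 − 1/0.463) = 8.55×10⁻⁷ J.
v = √(2·8.55×10⁻⁷/0.0371) = 6.79×10⁻³ m/s.

6.79×10⁻³ m/s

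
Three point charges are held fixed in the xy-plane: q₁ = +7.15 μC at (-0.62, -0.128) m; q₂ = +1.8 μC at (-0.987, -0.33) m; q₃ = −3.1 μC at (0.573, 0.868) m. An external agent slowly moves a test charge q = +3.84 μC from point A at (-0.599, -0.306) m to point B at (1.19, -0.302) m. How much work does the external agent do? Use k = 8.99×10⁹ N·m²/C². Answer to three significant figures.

For quasistatic motion the external work equals the change in potential energy: W_ext = qΔV = q(V_B − V_A).
At A: distances to the source charges are 0.179 m, 0.389 m, 1.66 m; V_A = Σ kqᵢ/rᵢ = 3.83×10⁵ V.
At B: distances to the source charges are 1.82 m, 2.18 m, 1.32 m; V_B = Σ kqᵢ/rᵢ = 2.17×10⁴ V.
ΔV = V_B − V_A = -3.62×10⁵ V.
W_ext = qΔV = (3.84×10⁻⁶ C)(-3.62×10⁵ V) = -1.39 J.

-1.39 J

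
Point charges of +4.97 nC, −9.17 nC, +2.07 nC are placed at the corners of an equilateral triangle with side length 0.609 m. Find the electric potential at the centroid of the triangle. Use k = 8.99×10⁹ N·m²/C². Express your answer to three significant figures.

-54.5 V

Electric potential is a scalar, so the contributions from each charge add algebraically: V = Σ kqᵢ/rᵢ.
The distance from each vertex to the centroid is a/√3 = 0.352 m.
V = k[(4.97×10⁻⁹)/(0.352) + (-9.17×10⁻⁹)/(0.352) + (2.07×10⁻⁹)/(0.352)] = -54.5 V.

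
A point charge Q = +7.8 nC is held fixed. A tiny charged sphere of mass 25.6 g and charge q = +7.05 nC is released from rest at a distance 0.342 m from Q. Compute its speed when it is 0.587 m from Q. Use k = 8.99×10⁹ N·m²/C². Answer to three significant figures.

6.87×10⁻³ m/s

Only the electrostatic force acts, so mechanical energy is conserved: ½mv² = U₁ − U₂ = kQq(1/r₁ − 1/r₂).
U₁ − U₂ = (8.99×10⁹ N·m²/C²)(7.80×10⁻⁹ C)(7.05×10⁻⁹ C)(1/0.342 − 1/0.587) = 6.03×10⁻⁷ J.
v = √(2·6.03×10⁻⁷/0.0256) = 6.87×10⁻³ m/s.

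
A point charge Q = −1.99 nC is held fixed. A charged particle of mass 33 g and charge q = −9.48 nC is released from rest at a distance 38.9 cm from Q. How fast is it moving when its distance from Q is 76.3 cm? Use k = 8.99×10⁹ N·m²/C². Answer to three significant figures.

Only the electrostatic force acts, so mechanical energy is conserved: ½mv² = U₁ − U₂ = kQq(1/r₁ − 1/r₂).
U₁ − U₂ = (8.99×10⁹ N·m²/C²)(-1.99×10⁻⁹ C)(-9.48×10⁻⁹ C)(1/0.389 − 1/0.763) = 2.14×10⁻⁷ J.
v = √(2·2.14×10⁻⁷/0.0330) = 3.60×10⁻³ m/s.

3.60×10⁻³ m/s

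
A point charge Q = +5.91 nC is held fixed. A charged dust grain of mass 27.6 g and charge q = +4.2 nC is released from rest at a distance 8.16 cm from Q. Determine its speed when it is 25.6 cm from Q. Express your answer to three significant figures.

0.0116 m/s

Only the electrostatic force acts, so mechanical energy is conserved: ½mv² = U₁ − U₂ = kQq(1/r₁ − 1/r₂).
U₁ − U₂ = (8.99×10⁹ N·m²/C²)(5.91×10⁻⁹ C)(4.20×10⁻⁹ C)(1/0.0816 − 1/0.256) = 1.86×10⁻⁶ J.
v = √(2·1.86×10⁻⁶/0.0276) = 0.0116 m/s.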